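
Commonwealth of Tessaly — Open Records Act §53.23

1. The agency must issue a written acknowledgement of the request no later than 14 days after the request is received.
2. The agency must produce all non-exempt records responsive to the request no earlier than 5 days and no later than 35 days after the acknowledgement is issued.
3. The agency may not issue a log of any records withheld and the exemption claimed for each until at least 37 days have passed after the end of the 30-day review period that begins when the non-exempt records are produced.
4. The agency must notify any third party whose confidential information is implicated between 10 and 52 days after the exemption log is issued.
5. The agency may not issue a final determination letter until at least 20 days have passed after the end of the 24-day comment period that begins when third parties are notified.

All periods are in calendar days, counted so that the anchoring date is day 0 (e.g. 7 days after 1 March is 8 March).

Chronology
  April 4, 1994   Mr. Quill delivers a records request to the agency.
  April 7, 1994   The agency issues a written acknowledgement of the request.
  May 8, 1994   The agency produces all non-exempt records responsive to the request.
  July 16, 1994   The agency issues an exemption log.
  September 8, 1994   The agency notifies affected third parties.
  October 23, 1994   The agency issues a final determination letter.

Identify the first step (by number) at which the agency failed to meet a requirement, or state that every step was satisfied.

Step 4

(1) due by April 4, 1994 + 14 days = April 18, 1994; done April 7, 1994 — timely.
(2) the permitted window runs from April 7, 1994 + 5 = April 12, 1994 to April 7, 1994 + 35 = May 12, 1994; done May 8, 1994 — within the window.
(3) permitted from June 7, 1994 + 37 days = July 14, 1994 onward; done July 16, 1994, after the minimum wait.
(4) the permitted window runs from July 16, 1994 + 10 = July 26, 1994 to July 16, 1994 + 52 = September 6, 1994; done September 8, 1994 — 2 days after the window closed.
Later steps need not be reached.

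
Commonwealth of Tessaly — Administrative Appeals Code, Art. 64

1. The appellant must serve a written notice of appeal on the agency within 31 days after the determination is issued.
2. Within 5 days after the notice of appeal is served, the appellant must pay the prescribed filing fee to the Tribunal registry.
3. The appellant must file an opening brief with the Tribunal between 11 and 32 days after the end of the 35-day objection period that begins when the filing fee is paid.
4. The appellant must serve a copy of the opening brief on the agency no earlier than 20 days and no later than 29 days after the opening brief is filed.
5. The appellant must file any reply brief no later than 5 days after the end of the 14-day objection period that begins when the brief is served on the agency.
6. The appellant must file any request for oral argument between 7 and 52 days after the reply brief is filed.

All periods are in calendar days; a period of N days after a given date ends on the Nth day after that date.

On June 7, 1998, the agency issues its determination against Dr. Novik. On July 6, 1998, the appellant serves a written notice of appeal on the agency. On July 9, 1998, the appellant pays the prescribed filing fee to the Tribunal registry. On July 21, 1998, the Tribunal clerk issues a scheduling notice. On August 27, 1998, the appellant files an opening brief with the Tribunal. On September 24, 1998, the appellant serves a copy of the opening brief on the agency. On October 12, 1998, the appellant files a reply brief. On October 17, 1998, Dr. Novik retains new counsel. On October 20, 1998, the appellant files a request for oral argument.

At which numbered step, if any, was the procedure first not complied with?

None — every step was satisfied

Step 1: 31 days after June 7, 1998 (when the determination is issued) is July 8, 1998; done July 6, 1998 — timely.
Step 2: 5 days after July 6, 1998 (when the notice of appeal is served) is July 11, 1998; July 9, 1998 is within that limit.
Step 3: the window is 11–32 days after August 13, 1998 (end of the 35-day objection period, which began when the filing fee is paid on July 9, 1998), so August 24, 1998 through September 14, 1998; August 27, 1998 falls inside that range.
Step 4: the window is 20–29 days after August 27, 1998 (when the opening brief is filed), so September 16, 1998 through September 25, 1998; done September 24, 1998 — within the window.
Step 5: 5 days after October 8, 1998 (end of the 14-day objection period, which began when the brief is served on the agency on September 24, 1998) is October 13, 1998; done October 12, 1998 — timely.
Step 6: the window is 7–52 days after October 12, 1998 (when the reply brief is filed), so October 19, 1998 through December 3, 1998; done October 20, 1998, which is between those dates.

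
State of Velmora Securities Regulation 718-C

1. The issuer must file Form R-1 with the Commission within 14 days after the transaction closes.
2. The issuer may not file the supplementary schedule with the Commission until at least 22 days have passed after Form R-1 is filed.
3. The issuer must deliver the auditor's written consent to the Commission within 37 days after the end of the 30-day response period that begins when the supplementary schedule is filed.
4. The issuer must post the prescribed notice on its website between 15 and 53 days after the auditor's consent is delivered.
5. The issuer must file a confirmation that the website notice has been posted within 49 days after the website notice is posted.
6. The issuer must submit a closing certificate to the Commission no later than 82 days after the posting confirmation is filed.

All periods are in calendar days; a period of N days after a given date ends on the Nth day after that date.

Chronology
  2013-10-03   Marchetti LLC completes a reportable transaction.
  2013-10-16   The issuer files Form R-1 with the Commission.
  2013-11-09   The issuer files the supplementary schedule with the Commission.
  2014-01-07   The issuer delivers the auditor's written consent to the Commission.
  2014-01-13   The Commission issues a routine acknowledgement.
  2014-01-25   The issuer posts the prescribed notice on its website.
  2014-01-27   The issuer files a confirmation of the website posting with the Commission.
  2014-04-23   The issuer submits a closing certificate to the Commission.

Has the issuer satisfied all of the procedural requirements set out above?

Step 1: 14 days after 2013-10-03 (when the transaction closes) is 2013-10-17; completed 2013-10-16, before the deadline.
Step 2: the earliest permitted date is 22 days after 2013-10-16 (when Form R-1 is filed), i.e. 2013-11-07; done 2013-11-09 — permitted.
Step 3: 37 days after 2013-12-09 (end of the 30-day response period, which began when the supplementary schedule is filed on 2013-11-09) is 2014-01-15; done 2014-01-07 — timely.
Step 4: the window is 15–53 days after 2014-01-07 (when the auditor's consent is delivered), so 2014-01-22 through 2014-03-01; 2014-01-25 falls inside that range.
Step 5: 49 days after 2014-01-25 (when the website notice is posted) is 2014-03-15; completed 2014-01-27, before the deadline.
Step 6: 82 days after 2014-01-27 (when the posting confirmation is filed) is 2014-04-19; done 2014-04-23 — 4 days late.

No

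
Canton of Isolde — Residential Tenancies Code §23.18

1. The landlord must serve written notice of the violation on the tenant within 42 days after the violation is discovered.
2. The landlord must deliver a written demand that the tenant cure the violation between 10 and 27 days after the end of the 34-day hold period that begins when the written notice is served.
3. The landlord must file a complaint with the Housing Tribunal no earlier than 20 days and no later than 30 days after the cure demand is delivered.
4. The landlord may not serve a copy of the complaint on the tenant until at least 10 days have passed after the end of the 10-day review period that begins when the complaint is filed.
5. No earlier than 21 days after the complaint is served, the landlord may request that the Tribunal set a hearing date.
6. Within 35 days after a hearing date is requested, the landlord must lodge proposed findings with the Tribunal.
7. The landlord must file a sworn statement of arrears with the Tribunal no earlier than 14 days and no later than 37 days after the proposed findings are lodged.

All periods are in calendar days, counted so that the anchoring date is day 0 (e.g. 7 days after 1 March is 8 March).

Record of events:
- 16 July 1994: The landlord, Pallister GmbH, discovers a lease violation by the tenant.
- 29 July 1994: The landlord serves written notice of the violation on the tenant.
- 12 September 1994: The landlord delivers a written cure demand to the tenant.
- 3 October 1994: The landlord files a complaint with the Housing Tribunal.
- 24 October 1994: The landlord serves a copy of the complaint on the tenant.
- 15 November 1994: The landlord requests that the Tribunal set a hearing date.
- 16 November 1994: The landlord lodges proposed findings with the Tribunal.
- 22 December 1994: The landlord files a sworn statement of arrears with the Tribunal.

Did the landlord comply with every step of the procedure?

Yes

Step 1: 42 days after 16 July 1994 (when the violation is discovered) is 27 August 1994; done 29 July 1994 — timely.
Step 2: the window is 10–27 days after 1 September 1994 (end of the 34-day hold period, which began when the written notice is served on 29 July 1994), so 11 September 1994 through 28 September 1994; 12 September 1994 falls inside that range.
Step 3: the window is 20–30 days after 12 September 1994 (when the cure demand is delivered), so 2 October 1994 through 12 October 1994; done 3 October 1994, which is between those dates.
Step 4: the earliest permitted date is 10 days after 13 October 1994 (end of the 10-day review period, which began when the complaint is filed on 3 October 1994), i.e. 23 October 1994; done 24 October 1994 — permitted.
Step 5: the earliest permitted date is 21 days after 24 October 1994 (when the complaint is served), i.e. 14 November 1994; done 15 November 1994, after the minimum wait.
Step 6: 35 days after 15 November 1994 (when a hearing date is requested) is 20 December 1994; completed 16 November 1994, before the deadline.
Step 7: the window is 14–37 days after 16 November 1994 (when the proposed findings are lodged), so 30 November 1994 through 23 December 1994; 22 December 1994 falls inside that range.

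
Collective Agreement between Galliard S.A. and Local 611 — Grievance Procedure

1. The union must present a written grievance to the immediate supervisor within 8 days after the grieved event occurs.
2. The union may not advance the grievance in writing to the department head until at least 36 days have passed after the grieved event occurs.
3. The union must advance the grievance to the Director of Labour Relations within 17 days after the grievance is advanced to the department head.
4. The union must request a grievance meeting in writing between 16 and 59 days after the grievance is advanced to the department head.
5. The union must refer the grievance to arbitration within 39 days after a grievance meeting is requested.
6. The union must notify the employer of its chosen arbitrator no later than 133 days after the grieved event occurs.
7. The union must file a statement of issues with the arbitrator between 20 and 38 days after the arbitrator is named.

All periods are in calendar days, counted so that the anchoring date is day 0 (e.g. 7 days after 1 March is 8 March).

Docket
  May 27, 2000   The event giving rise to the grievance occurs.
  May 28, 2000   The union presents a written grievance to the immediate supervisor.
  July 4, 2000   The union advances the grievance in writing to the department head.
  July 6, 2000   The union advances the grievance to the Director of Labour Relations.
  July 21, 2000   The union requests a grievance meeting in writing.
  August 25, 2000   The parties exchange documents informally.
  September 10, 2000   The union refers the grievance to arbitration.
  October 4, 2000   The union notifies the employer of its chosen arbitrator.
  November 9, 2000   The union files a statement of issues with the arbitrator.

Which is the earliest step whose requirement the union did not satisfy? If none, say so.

Step 1: 8 days after May 27, 2000 (when the grieved event occurs) is June 4, 2000; May 28, 2000 is within that limit.
Step 2: the earliest permitted date is 36 days after May 27, 2000 (when the grieved event occurs), i.e. July 2, 2000; done July 4, 2000, after the minimum wait.
Step 3: 17 days after July 4, 2000 (when the grievance is advanced to the department head) is July 21, 2000; July 6, 2000 is within that limit.
Step 4: the window is 16–59 days after July 4, 2000 (when the grievance is advanced to the department head), so July 20, 2000 through September 1, 2000; July 21, 2000 falls inside that range.
Step 5: 39 days after July 21, 2000 (when a grievance meeting is requested) is August 29, 2000; not done until September 10, 2000, 12 days after the deadline.
The analysis stops there.

Step 5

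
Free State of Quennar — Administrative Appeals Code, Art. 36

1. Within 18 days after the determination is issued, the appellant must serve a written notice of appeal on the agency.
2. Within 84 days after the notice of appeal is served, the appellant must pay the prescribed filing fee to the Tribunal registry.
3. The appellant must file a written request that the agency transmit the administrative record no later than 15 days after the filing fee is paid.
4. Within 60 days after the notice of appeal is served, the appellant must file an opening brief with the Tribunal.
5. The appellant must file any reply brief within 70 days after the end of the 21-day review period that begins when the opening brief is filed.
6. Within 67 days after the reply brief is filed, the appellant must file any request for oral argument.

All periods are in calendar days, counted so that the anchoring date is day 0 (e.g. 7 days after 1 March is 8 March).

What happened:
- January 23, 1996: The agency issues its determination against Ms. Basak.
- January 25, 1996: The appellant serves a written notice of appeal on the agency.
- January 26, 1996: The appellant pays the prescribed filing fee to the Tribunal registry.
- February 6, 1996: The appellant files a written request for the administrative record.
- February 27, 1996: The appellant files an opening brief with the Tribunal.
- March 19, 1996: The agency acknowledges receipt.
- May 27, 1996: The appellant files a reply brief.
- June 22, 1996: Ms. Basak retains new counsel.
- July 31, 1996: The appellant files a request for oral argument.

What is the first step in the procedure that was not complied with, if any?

(1) due by January 23, 1996 + 18 days = February 10, 1996; January 25, 1996 is within that limit.
(2) due by January 25, 1996 + 84 days = April 18, 1996; completed January 26, 1996, before the deadline.
(3) due by January 26, 1996 + 15 days = February 10, 1996; done February 6, 1996 — timely.
(4) due by January 25, 1996 + 60 days = March 25, 1996; February 27, 1996 is within that limit.
(5) due by March 19, 1996 + 70 days = May 28, 1996; completed May 27, 1996, before the deadline.
(6) due by May 27, 1996 + 67 days = August 2, 1996; done July 31, 1996 — timely.

None — every step was satisfied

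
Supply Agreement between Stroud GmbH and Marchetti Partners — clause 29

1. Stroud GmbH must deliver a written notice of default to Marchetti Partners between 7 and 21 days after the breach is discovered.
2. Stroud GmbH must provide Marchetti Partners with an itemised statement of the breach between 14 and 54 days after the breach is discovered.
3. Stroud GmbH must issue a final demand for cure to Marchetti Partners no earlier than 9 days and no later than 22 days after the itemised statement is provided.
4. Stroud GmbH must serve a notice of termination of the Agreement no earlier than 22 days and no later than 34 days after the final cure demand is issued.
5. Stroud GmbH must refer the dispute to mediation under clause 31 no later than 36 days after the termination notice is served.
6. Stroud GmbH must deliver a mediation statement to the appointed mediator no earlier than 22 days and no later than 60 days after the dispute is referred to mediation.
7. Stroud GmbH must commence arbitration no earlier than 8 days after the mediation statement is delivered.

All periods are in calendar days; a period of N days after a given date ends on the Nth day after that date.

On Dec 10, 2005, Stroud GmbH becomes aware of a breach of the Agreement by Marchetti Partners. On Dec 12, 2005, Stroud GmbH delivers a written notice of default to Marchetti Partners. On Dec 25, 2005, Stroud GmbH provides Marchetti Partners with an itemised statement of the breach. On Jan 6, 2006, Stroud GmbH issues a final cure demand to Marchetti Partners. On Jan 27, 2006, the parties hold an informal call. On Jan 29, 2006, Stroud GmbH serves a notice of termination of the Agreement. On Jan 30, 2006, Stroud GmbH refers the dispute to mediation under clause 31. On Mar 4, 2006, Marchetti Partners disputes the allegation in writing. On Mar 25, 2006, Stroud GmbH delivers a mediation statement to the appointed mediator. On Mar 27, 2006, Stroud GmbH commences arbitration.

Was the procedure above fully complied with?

Step 1 — 7 and 21 days from Dec 10, 2005 (when the breach is discovered) are Dec 17, 2005 and Dec 31, 2005 respectively; Dec 12, 2005 is 5 days too early.
No need to go further; step 1 was not satisfied.

No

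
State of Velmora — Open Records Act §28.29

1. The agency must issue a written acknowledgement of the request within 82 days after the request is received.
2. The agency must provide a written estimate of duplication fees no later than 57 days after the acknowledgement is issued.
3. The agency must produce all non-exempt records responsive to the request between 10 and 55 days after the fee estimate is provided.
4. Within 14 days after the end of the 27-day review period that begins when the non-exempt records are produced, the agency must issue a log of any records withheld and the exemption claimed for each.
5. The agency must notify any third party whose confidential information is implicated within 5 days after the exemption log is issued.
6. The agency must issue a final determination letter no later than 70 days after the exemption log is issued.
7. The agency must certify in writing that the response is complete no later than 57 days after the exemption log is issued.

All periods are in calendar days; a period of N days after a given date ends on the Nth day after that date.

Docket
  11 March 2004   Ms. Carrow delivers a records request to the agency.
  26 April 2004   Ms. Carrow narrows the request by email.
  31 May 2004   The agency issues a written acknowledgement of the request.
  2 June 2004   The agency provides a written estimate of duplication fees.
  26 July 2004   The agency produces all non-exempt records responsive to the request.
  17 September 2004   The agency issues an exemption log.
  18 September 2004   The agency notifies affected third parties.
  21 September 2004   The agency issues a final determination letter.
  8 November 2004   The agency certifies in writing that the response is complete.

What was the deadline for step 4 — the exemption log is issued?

The non-exempt records are produced on 26 July 2004; the 27-day review period therefore ends 22 August 2004, and step 4 runs from that date. 14 days after 22 August 2004 is 5 September 2004.

5 September 2004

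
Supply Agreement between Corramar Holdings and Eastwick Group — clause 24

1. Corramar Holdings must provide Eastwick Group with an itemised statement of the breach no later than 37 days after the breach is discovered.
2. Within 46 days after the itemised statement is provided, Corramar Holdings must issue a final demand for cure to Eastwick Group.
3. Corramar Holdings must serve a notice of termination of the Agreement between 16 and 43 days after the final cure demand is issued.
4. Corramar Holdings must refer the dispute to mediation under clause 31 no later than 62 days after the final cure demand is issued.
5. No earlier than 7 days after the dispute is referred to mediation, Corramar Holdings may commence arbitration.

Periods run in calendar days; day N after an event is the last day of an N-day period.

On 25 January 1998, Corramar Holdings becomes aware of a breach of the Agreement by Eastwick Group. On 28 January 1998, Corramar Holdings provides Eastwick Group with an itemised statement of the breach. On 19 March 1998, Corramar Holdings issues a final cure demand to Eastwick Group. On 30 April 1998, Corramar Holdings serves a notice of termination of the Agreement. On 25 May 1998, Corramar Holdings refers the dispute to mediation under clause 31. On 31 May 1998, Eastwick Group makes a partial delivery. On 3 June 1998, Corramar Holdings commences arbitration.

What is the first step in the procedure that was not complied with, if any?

Step 1 — counting 37 days from 25 January 1998 (when the breach is discovered) gives a deadline of 3 March 1998; done 28 January 1998 — timely.
Step 2 — counting 46 days from 28 January 1998 (when the itemised statement is provided) gives a deadline of 15 March 1998; 19 March 1998 misses that deadline by 4 days.

Step 2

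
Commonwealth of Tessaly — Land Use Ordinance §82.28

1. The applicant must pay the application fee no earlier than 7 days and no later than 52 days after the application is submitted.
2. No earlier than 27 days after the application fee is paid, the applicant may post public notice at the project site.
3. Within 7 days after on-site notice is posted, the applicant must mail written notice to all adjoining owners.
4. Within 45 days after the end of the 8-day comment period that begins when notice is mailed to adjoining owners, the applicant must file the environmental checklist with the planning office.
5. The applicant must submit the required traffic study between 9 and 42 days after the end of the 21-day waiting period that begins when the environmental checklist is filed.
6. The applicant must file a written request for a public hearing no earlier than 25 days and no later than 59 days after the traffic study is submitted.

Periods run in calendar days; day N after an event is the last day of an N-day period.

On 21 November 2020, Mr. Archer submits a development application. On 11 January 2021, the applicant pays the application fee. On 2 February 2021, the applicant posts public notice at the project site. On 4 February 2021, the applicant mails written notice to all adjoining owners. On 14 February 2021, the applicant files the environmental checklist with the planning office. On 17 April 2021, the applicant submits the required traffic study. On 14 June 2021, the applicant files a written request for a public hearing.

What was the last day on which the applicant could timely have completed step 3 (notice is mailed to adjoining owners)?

9 February 2021

Step 3 runs from 2 February 2021, when on-site notice is posted. 7 days after 2 February 2021 is 9 February 2021.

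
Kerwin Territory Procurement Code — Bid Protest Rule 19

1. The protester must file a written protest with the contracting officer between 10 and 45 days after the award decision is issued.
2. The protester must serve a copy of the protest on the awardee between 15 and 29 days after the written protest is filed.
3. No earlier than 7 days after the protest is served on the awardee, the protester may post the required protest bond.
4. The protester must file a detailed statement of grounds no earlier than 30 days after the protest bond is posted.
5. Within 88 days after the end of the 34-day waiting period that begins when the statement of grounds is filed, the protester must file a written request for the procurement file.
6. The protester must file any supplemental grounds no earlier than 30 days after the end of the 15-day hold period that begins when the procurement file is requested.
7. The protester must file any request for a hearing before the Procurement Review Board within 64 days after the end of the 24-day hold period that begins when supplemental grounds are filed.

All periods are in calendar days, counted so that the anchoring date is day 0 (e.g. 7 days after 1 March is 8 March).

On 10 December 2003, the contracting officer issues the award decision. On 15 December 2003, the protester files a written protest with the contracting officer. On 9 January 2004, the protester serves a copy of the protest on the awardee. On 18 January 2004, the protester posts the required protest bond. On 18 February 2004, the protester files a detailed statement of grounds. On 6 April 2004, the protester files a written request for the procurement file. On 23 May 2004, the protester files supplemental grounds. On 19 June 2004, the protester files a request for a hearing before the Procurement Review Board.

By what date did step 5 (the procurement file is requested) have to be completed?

The statement of grounds is filed on 18 February 2004; the 34-day waiting period therefore ends 23 March 2004, and step 5 runs from that date. 88 days after 23 March 2004 is 19 June 2004.

19 June 2004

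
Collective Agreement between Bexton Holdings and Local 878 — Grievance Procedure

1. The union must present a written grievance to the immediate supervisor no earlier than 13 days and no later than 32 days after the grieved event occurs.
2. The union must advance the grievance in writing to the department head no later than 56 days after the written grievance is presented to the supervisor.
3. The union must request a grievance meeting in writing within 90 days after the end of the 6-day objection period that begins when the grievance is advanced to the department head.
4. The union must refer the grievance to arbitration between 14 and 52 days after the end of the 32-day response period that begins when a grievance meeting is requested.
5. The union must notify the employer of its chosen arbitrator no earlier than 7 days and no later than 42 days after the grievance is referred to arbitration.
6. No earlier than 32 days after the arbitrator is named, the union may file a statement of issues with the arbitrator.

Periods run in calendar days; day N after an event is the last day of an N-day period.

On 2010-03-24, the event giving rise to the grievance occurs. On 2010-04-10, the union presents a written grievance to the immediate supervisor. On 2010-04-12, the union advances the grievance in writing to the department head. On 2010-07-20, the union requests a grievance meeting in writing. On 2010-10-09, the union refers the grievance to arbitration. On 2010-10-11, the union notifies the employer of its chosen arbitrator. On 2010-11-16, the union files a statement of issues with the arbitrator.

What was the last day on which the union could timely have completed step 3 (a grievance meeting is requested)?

The grievance is advanced to the department head on 2010-04-12; the 6-day objection period therefore ends 2010-04-18, and step 3 runs from that date. 90 days after 2010-04-18 is 2010-07-17.

2010-07-17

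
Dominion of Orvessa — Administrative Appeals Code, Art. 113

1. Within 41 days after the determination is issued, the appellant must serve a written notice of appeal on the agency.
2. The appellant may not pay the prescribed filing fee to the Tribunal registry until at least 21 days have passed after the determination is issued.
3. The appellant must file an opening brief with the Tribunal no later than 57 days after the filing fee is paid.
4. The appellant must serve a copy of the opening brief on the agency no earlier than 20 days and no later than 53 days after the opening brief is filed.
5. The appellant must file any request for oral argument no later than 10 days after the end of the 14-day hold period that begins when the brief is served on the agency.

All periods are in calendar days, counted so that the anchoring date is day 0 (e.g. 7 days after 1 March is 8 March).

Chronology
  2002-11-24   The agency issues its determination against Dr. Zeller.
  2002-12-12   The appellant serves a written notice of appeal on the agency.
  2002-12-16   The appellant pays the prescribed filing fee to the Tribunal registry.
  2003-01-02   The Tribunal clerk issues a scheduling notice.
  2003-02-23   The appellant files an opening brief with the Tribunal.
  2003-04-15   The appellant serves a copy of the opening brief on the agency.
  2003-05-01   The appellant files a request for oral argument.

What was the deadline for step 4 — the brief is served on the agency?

2003-04-17

Step 4 runs from 2003-02-23, when the opening brief is filed. The window is 20–53 days after 2003-02-23; it closes on 2003-04-17.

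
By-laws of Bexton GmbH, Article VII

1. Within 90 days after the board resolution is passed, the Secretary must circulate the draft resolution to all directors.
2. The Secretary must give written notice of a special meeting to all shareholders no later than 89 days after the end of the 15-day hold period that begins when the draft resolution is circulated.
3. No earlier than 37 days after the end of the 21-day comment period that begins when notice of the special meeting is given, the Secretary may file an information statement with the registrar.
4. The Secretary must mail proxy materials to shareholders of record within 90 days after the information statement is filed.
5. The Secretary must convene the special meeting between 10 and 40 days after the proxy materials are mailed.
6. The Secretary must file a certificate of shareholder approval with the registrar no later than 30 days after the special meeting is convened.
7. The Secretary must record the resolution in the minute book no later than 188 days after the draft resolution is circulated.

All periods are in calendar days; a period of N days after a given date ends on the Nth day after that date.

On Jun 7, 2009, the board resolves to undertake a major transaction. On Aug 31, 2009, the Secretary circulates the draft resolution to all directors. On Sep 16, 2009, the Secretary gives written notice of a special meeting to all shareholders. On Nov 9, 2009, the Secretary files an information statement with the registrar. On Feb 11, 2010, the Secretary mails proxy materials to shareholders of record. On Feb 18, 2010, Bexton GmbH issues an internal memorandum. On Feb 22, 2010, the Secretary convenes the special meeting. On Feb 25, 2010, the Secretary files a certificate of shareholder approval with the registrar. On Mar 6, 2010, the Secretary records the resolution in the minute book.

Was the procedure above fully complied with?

Step 1 — counting 90 days from Jun 7, 2009 (when the board resolution is passed) gives a deadline of Sep 5, 2009; completed Aug 31, 2009, before the deadline.
Step 2 — counting 89 days from Sep 15, 2009 (end of the 15-day hold period, which began when the draft resolution is circulated on Aug 31, 2009) gives a deadline of Dec 13, 2009; completed Sep 16, 2009, before the deadline.
Step 3 — must wait 37 days from Oct 7, 2009 (end of the 21-day comment period, which began when notice of the special meeting is given on Sep 16, 2009), so not before Nov 13, 2009; Nov 9, 2009 is 4 days before the earliest permitted date.
Later steps need not be reached.

No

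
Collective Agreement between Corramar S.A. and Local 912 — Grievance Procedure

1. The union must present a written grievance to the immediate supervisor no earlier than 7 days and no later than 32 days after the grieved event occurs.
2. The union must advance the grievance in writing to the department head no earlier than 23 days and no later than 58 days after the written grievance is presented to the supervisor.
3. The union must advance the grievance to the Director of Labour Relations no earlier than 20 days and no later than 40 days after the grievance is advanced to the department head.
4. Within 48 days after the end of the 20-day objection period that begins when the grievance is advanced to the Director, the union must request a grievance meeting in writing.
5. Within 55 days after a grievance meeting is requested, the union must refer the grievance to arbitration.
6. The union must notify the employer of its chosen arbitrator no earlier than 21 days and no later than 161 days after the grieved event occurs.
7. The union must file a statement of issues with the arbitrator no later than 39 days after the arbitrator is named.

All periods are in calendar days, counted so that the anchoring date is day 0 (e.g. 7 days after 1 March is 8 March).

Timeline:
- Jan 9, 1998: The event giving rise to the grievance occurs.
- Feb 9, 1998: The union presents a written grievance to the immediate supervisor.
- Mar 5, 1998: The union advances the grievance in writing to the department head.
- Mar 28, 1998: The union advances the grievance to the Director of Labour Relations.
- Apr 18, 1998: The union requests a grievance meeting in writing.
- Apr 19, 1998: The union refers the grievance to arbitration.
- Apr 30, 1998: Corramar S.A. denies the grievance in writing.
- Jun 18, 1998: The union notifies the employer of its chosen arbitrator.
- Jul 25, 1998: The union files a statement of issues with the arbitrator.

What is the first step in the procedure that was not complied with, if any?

Step 1 — 7 and 32 days from Jan 9, 1998 (when the grieved event occurs) are Jan 16, 1998 and Feb 10, 1998 respectively; Feb 9, 1998 falls inside that range.
Step 2 — 23 and 58 days from Feb 9, 1998 (when the written grievance is presented to the supervisor) are Mar 4, 1998 and Apr 8, 1998 respectively; done Mar 5, 1998 — within the window.
Step 3 — 20 and 40 days from Mar 5, 1998 (when the grievance is advanced to the department head) are Mar 25, 1998 and Apr 14, 1998 respectively; done Mar 28, 1998 — within the window.
Step 4 — counting 48 days from Apr 17, 1998 (end of the 20-day objection period, which began when the grievance is advanced to the Director on Mar 28, 1998) gives a deadline of Jun 4, 1998; completed Apr 18, 1998, before the deadline.
Step 5 — counting 55 days from Apr 18, 1998 (when a grievance meeting is requested) gives a deadline of Jun 12, 1998; Apr 19, 1998 is within that limit.
Step 6 — 21 and 161 days from Jan 9, 1998 (when the grieved event occurs) are Jan 30, 1998 and Jun 19, 1998 respectively; Jun 18, 1998 falls inside that range.
Step 7 — counting 39 days from Jun 18, 1998 (when the arbitrator is named) gives a deadline of Jul 27, 1998; completed Jul 25, 1998, before the deadline.

None — every step was satisfied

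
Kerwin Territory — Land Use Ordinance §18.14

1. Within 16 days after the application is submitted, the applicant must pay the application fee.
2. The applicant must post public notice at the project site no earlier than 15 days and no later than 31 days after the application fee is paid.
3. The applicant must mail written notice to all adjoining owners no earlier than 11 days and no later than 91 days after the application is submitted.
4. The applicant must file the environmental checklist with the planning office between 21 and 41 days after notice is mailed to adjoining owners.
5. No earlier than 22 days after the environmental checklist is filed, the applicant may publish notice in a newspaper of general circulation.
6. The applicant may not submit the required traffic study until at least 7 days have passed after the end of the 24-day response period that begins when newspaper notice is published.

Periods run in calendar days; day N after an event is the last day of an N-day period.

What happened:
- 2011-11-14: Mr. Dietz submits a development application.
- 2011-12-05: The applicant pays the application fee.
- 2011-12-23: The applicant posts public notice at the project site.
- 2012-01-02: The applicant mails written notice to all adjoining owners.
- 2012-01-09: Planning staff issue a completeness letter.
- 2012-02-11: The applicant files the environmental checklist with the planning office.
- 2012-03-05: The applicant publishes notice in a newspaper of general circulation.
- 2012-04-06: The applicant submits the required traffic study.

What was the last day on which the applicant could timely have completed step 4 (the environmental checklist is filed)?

Step 4 runs from 2012-01-02, when notice is mailed to adjoining owners. The window is 21–41 days after 2012-01-02; it closes on 2012-02-12.

2012-02-12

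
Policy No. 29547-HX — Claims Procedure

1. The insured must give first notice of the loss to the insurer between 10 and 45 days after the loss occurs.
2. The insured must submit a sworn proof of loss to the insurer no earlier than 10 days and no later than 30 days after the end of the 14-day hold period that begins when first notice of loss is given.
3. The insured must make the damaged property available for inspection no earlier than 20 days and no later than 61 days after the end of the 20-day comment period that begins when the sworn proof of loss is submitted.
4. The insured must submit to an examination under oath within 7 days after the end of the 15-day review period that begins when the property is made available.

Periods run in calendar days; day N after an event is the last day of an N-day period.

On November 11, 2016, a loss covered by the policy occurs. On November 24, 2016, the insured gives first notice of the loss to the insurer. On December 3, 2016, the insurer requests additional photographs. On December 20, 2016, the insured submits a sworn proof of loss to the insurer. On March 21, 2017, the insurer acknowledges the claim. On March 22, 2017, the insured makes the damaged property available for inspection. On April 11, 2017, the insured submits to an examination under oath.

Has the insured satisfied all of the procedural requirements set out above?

No

(1) the permitted window runs from November 11, 2016 + 10 = November 21, 2016 to November 11, 2016 + 45 = December 26, 2016; done November 24, 2016, which is between those dates.
(2) the permitted window runs from December 8, 2016 + 10 = December 18, 2016 to December 8, 2016 + 30 = January 7, 2017; done December 20, 2016, which is between those dates.
(3) the permitted window runs from January 9, 2017 + 20 = January 29, 2017 to January 9, 2017 + 61 = March 11, 2017; done March 22, 2017 — 11 days after the window closed.
No need to go further; step 3 was not satisfied.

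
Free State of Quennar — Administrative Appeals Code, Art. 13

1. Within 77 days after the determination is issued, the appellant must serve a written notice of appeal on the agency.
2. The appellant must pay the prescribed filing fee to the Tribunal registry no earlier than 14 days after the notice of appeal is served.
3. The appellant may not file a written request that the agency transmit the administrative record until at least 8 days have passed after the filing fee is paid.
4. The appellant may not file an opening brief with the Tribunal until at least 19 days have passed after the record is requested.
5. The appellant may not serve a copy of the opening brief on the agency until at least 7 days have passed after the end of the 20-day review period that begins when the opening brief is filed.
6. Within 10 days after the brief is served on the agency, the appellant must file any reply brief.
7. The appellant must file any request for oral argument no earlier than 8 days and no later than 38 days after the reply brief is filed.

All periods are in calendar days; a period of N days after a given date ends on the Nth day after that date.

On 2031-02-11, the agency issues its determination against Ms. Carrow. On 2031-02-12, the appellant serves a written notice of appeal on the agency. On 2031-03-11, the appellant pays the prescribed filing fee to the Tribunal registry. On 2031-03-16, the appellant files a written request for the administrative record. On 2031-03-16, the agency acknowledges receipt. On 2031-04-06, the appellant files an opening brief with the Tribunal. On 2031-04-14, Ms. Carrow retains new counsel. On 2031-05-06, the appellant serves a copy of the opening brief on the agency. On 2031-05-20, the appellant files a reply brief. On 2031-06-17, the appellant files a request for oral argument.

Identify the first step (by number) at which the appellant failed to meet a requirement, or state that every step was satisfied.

Step 3

Step 1 — counting 77 days from 2031-02-11 (when the determination is issued) gives a deadline of 2031-04-29; 2031-02-12 is within that limit.
Step 2 — must wait 14 days from 2031-02-12 (when the notice of appeal is served), so not before 2031-02-26; 2031-03-11 is on or after that date.
Step 3 — must wait 8 days from 2031-03-11 (when the filing fee is paid), so not before 2031-03-19; done 2031-03-16 — 3 days too early.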